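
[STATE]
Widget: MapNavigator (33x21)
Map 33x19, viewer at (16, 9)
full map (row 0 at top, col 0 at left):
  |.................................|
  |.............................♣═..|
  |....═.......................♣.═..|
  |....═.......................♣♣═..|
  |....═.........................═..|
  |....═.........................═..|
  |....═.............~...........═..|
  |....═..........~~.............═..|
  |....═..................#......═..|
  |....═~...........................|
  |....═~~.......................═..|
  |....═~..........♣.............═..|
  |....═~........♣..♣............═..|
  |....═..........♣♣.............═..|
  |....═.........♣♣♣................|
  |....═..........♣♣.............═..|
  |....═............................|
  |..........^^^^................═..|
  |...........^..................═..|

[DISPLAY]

                                 
.................................
.............................♣═..
....═.......................♣.═..
....═.......................♣♣═..
....═.........................═..
....═.........................═..
....═.............~...........═..
....═..........~~.............═..
....═..................#......═..
....═~..........@................
....═~~.......................═..
....═~..........♣.............═..
....═~........♣..♣............═..
....═..........♣♣.............═..
....═.........♣♣♣................
....═..........♣♣.............═..
....═............................
..........^^^^................═..
...........^..................═..
                                 


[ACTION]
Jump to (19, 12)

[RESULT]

.═.......................♣.═..   
.═.......................♣♣═..   
.═.........................═..   
.═.........................═..   
.═.............~...........═..   
.═..........~~.............═..   
.═..................#......═..   
.═~...........................   
.═~~.......................═..   
.═~..........♣.............═..   
.═~........♣..♣.@..........═..   
.═..........♣♣.............═..   
.═.........♣♣♣................   
.═..........♣♣.............═..   
.═............................   
.......^^^^................═..   
........^..................═..   
                                 
                                 
                                 
                                 


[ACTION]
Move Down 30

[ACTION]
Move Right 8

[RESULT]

............#......═..           
......................           
...................═..           
.....♣.............═..           
...♣..♣............═..           
....♣♣.............═..           
...♣♣♣................           
....♣♣.............═..           
......................           
^^^................═..           
^...............@..═..           
                                 
                                 
                                 
                                 
                                 
                                 
                                 
                                 
                                 
                                 


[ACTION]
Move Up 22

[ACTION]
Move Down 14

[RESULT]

...................═..           
...................═..           
.......~...........═..           
....~~.............═..           
............#......═..           
......................           
...................═..           
.....♣.............═..           
...♣..♣............═..           
....♣♣.............═..           
...♣♣♣..........@.....           
....♣♣.............═..           
......................           
^^^................═..           
^..................═..           
                                 
                                 
                                 
                                 
                                 
                                 


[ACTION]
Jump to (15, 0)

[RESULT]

                                 
                                 
                                 
                                 
                                 
                                 
                                 
                                 
                                 
                                 
 ...............@................
 .............................♣═.
 ....═.......................♣.═.
 ....═.......................♣♣═.
 ....═.........................═.
 ....═.........................═.
 ....═.............~...........═.
 ....═..........~~.............═.
 ....═..................#......═.
 ....═~..........................
 ....═~~.......................═.


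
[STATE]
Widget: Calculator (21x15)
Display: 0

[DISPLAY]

                    0
┌───┬───┬───┬───┐    
│ 7 │ 8 │ 9 │ ÷ │    
├───┼───┼───┼───┤    
│ 4 │ 5 │ 6 │ × │    
├───┼───┼───┼───┤    
│ 1 │ 2 │ 3 │ - │    
├───┼───┼───┼───┤    
│ 0 │ . │ = │ + │    
├───┼───┼───┼───┤    
│ C │ MC│ MR│ M+│    
└───┴───┴───┴───┘    
                     
                     
                     


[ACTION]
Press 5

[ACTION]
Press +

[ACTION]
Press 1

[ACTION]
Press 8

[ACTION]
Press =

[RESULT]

                   23
┌───┬───┬───┬───┐    
│ 7 │ 8 │ 9 │ ÷ │    
├───┼───┼───┼───┤    
│ 4 │ 5 │ 6 │ × │    
├───┼───┼───┼───┤    
│ 1 │ 2 │ 3 │ - │    
├───┼───┼───┼───┤    
│ 0 │ . │ = │ + │    
├───┼───┼───┼───┤    
│ C │ MC│ MR│ M+│    
└───┴───┴───┴───┘    
                     
                     
                     


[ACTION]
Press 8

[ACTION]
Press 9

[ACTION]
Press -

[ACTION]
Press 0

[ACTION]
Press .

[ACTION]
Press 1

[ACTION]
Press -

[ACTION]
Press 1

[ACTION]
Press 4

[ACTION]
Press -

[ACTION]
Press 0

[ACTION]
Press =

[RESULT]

                 74.9
┌───┬───┬───┬───┐    
│ 7 │ 8 │ 9 │ ÷ │    
├───┼───┼───┼───┤    
│ 4 │ 5 │ 6 │ × │    
├───┼───┼───┼───┤    
│ 1 │ 2 │ 3 │ - │    
├───┼───┼───┼───┤    
│ 0 │ . │ = │ + │    
├───┼───┼───┼───┤    
│ C │ MC│ MR│ M+│    
└───┴───┴───┴───┘    
                     
                     
                     


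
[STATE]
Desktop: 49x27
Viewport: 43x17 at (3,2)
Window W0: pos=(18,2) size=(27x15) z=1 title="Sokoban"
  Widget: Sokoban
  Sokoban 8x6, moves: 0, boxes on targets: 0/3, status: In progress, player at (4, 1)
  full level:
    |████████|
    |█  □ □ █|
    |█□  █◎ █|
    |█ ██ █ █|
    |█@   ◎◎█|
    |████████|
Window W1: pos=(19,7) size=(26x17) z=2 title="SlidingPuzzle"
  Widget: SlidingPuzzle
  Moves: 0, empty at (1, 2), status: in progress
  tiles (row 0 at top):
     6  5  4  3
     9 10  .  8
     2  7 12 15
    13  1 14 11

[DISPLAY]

               ┏━━━━━━━━━━━━━━━━━━━━━━━━━┓ 
               ┃ Sokoban                 ┃ 
               ┠─────────────────────────┨ 
               ┃████████                 ┃ 
               ┃█  □ □ █                 ┃ 
               ┃┏━━━━━━━━━━━━━━━━━━━━━━━━┓ 
               ┃┃ SlidingPuzzle          ┃ 
               ┃┠────────────────────────┨ 
               ┃┃┌────┬────┬────┬────┐   ┃ 
               ┃┃│  6 │  5 │  4 │  3 │   ┃ 
               ┃┃├────┼────┼────┼────┤   ┃ 
               ┃┃│  9 │ 10 │    │  8 │   ┃ 
               ┃┃├────┼────┼────┼────┤   ┃ 
               ┃┃│  2 │  7 │ 12 │ 15 │   ┃ 
               ┗┃├────┼────┼────┼────┤   ┃ 
                ┃│ 13 │  1 │ 14 │ 11 │   ┃ 
                ┃└────┴────┴────┴────┘   ┃ 


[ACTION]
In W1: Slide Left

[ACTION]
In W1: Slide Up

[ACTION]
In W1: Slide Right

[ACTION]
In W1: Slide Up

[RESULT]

               ┏━━━━━━━━━━━━━━━━━━━━━━━━━┓ 
               ┃ Sokoban                 ┃ 
               ┠─────────────────────────┨ 
               ┃████████                 ┃ 
               ┃█  □ □ █                 ┃ 
               ┃┏━━━━━━━━━━━━━━━━━━━━━━━━┓ 
               ┃┃ SlidingPuzzle          ┃ 
               ┃┠────────────────────────┨ 
               ┃┃┌────┬────┬────┬────┐   ┃ 
               ┃┃│  6 │  5 │  4 │  3 │   ┃ 
               ┃┃├────┼────┼────┼────┤   ┃ 
               ┃┃│  9 │ 10 │  8 │ 15 │   ┃ 
               ┃┃├────┼────┼────┼────┤   ┃ 
               ┃┃│  2 │  7 │ 14 │ 12 │   ┃ 
               ┗┃├────┼────┼────┼────┤   ┃ 
                ┃│ 13 │  1 │    │ 11 │   ┃ 
                ┃└────┴────┴────┴────┘   ┃ 


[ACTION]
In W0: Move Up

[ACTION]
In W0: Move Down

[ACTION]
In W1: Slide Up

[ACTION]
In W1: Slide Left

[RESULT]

               ┏━━━━━━━━━━━━━━━━━━━━━━━━━┓ 
               ┃ Sokoban                 ┃ 
               ┠─────────────────────────┨ 
               ┃████████                 ┃ 
               ┃█  □ □ █                 ┃ 
               ┃┏━━━━━━━━━━━━━━━━━━━━━━━━┓ 
               ┃┃ SlidingPuzzle          ┃ 
               ┃┠────────────────────────┨ 
               ┃┃┌────┬────┬────┬────┐   ┃ 
               ┃┃│  6 │  5 │  4 │  3 │   ┃ 
               ┃┃├────┼────┼────┼────┤   ┃ 
               ┃┃│  9 │ 10 │  8 │ 15 │   ┃ 
               ┃┃├────┼────┼────┼────┤   ┃ 
               ┃┃│  2 │  7 │ 14 │ 12 │   ┃ 
               ┗┃├────┼────┼────┼────┤   ┃ 
                ┃│ 13 │  1 │ 11 │    │   ┃ 
                ┃└────┴────┴────┴────┘   ┃ 


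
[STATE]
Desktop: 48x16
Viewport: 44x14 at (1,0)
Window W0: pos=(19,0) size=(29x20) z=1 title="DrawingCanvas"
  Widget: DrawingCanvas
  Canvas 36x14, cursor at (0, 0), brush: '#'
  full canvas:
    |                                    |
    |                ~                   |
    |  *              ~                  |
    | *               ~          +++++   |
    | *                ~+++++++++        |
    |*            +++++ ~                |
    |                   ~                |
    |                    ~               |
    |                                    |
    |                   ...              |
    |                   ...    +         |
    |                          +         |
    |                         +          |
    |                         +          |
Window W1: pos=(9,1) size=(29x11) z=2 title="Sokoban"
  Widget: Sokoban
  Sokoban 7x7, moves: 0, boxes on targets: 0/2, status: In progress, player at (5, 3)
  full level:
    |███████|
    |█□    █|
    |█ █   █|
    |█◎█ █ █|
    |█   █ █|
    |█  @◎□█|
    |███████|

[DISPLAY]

                  ┏━━━━━━━━━━━━━━━━━━━━━━━━━
        ┏━━━━━━━━━━━━━━━━━━━━━━━━━━━┓       
        ┃ Sokoban                   ┃───────
        ┠───────────────────────────┨       
        ┃███████                    ┃       
        ┃█□    █                    ┃       
        ┃█ █   █                    ┃       
        ┃█◎█ █ █                    ┃~++++++
        ┃█   █ █                    ┃ ~     
        ┃█  @◎□█                    ┃ ~     
        ┃███████                    ┃  ~    
        ┗━━━━━━━━━━━━━━━━━━━━━━━━━━━┛       
                  ┃                   ...   
                  ┃                   ...   


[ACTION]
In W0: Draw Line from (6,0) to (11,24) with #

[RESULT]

                  ┏━━━━━━━━━━━━━━━━━━━━━━━━━
        ┏━━━━━━━━━━━━━━━━━━━━━━━━━━━┓       
        ┃ Sokoban                   ┃───────
        ┠───────────────────────────┨       
        ┃███████                    ┃       
        ┃█□    █                    ┃       
        ┃█ █   █                    ┃       
        ┃█◎█ █ █                    ┃~++++++
        ┃█   █ █                    ┃ ~     
        ┃█  @◎□█                    ┃ ~     
        ┃███████                    ┃  ~    
        ┗━━━━━━━━━━━━━━━━━━━━━━━━━━━┛       
                  ┃             ####  ...   
                  ┃                 #####   


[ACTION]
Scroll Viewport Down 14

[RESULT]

        ┃ Sokoban                   ┃───────
        ┠───────────────────────────┨       
        ┃███████                    ┃       
        ┃█□    █                    ┃       
        ┃█ █   █                    ┃       
        ┃█◎█ █ █                    ┃~++++++
        ┃█   █ █                    ┃ ~     
        ┃█  @◎□█                    ┃ ~     
        ┃███████                    ┃  ~    
        ┗━━━━━━━━━━━━━━━━━━━━━━━━━━━┛       
                  ┃             ####  ...   
                  ┃                 #####   
                  ┃                      ###
                  ┃                         


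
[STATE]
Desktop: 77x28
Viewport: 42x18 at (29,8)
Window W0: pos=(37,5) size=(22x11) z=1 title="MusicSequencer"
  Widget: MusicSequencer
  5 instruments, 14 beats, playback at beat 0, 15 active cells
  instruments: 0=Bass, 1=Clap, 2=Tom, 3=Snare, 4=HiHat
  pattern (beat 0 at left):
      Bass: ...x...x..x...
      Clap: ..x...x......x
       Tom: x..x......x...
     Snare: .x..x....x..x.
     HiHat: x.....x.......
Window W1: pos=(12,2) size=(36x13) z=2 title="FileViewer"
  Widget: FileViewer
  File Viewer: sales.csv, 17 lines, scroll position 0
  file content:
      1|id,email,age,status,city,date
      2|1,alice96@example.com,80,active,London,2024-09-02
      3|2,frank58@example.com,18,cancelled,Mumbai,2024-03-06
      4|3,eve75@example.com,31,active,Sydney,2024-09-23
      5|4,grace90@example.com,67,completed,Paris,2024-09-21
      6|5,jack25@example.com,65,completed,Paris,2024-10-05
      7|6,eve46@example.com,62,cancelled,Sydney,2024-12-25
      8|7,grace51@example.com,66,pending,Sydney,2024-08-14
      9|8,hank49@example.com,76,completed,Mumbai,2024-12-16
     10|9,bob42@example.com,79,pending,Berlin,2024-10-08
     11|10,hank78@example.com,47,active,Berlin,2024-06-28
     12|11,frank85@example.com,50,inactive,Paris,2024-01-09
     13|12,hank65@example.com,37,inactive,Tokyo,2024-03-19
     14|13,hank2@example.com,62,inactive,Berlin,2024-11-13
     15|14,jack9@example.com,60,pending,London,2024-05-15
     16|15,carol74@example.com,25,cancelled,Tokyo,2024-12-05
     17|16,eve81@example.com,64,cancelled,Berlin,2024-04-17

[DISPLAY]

com,31,active,Syd░┃4567890123┃            
e.com,67,complete░┃···█··█···┃            
.com,65,completed░┃··█······█┃            
com,62,cancelled,░┃······█···┃            
e.com,66,pending,░┃█····█··█·┃            
.com,76,completed▼┃··█·······┃            
━━━━━━━━━━━━━━━━━━┛          ┃            
        ┗━━━━━━━━━━━━━━━━━━━━┛            
                                          
                                          
                                          
                                          
                                          
                                          
                                          
                                          
                                          
                                          


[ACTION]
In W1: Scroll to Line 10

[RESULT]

le.com,50,inactiv░┃4567890123┃            
e.com,37,inactive░┃···█··█···┃            
.com,62,inactive,░┃··█······█┃            
.com,60,pending,L░┃······█···┃            
le.com,25,cancell█┃█····█··█·┃            
.com,64,cancelled▼┃··█·······┃            
━━━━━━━━━━━━━━━━━━┛          ┃            
        ┗━━━━━━━━━━━━━━━━━━━━┛            
                                          
                                          
                                          
                                          
                                          
                                          
                                          
                                          
                                          
                                          


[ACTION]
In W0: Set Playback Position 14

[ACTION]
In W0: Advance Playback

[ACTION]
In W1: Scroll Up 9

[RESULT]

com,31,active,Syd░┃4567890123┃            
e.com,67,complete░┃···█··█···┃            
.com,65,completed░┃··█······█┃            
com,62,cancelled,░┃······█···┃            
e.com,66,pending,░┃█····█··█·┃            
.com,76,completed▼┃··█·······┃            
━━━━━━━━━━━━━━━━━━┛          ┃            
        ┗━━━━━━━━━━━━━━━━━━━━┛            
                                          
                                          
                                          
                                          
                                          
                                          
                                          
                                          
                                          
                                          


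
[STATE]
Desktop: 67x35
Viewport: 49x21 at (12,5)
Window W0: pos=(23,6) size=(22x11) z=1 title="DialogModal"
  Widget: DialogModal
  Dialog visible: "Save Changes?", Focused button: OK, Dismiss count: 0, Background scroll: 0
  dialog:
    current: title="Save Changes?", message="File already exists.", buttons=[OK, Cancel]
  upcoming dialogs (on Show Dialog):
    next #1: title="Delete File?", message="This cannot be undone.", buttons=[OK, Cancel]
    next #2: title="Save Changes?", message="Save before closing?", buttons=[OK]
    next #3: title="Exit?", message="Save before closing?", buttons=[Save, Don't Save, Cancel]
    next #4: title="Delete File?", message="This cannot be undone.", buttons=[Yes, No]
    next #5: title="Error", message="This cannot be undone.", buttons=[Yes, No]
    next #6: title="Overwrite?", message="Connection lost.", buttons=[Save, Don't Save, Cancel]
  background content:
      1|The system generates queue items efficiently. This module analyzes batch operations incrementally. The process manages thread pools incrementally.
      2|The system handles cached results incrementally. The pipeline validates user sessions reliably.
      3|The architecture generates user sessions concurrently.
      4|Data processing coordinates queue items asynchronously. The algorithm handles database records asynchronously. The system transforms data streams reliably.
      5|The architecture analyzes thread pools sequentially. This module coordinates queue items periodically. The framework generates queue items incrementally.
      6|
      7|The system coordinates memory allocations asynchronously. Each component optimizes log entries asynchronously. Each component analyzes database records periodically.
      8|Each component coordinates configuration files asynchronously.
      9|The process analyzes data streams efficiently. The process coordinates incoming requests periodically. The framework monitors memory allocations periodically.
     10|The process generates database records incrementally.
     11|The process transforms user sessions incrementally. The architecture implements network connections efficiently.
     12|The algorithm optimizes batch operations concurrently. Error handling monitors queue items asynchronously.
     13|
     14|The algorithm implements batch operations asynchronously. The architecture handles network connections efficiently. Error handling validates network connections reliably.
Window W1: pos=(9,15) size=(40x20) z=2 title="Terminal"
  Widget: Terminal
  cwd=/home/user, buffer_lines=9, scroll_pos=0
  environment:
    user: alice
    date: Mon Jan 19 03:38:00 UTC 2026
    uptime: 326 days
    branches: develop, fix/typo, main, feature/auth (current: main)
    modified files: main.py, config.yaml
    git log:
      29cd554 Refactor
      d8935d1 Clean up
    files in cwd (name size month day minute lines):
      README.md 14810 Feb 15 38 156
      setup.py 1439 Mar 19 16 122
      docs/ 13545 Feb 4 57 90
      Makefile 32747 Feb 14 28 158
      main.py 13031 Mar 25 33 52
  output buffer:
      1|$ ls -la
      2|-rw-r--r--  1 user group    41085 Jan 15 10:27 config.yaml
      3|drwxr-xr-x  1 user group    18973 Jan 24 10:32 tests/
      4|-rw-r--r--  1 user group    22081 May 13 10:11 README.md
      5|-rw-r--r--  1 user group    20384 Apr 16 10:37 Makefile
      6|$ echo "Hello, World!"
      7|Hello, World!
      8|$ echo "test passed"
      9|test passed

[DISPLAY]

                                                 
           ┏━━━━━━━━━━━━━━━━━━━━┓                
           ┃ DialogModal        ┃                
           ┠────────────────────┨                
           ┃The system generates┃                
           ┃Th┌──────────────┐ c┃                
           ┃Th│Save Changes? │en┃                
           ┃Da│File already e│or┃                
           ┃Th│[OK]  Cancel  │na┃                
           ┃  └──────────────┘  ┃                
━━━━━━━━━━━━━━━━━━━━━━━━━━━━━━━━━━━━┓            
erminal                             ┃            
────────────────────────────────────┨            
ls -la                              ┃            
w-r--r--  1 user group    41085 Jan ┃            
wxr-xr-x  1 user group    18973 Jan ┃            
w-r--r--  1 user group    22081 May ┃            
w-r--r--  1 user group    20384 Apr ┃            
echo "Hello, World!"                ┃            
llo, World!                         ┃            
echo "test passed"                  ┃            


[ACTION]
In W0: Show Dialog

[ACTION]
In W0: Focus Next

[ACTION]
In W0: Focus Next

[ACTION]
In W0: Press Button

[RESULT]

                                                 
           ┏━━━━━━━━━━━━━━━━━━━━┓                
           ┃ DialogModal        ┃                
           ┠────────────────────┨                
           ┃The system generates┃                
           ┃The system handles c┃                
           ┃The architecture gen┃                
           ┃Data processing coor┃                
           ┃The architecture ana┃                
           ┃                    ┃                
━━━━━━━━━━━━━━━━━━━━━━━━━━━━━━━━━━━━┓            
erminal                             ┃            
────────────────────────────────────┨            
ls -la                              ┃            
w-r--r--  1 user group    41085 Jan ┃            
wxr-xr-x  1 user group    18973 Jan ┃            
w-r--r--  1 user group    22081 May ┃            
w-r--r--  1 user group    20384 Apr ┃            
echo "Hello, World!"                ┃            
llo, World!                         ┃            
echo "test passed"                  ┃            


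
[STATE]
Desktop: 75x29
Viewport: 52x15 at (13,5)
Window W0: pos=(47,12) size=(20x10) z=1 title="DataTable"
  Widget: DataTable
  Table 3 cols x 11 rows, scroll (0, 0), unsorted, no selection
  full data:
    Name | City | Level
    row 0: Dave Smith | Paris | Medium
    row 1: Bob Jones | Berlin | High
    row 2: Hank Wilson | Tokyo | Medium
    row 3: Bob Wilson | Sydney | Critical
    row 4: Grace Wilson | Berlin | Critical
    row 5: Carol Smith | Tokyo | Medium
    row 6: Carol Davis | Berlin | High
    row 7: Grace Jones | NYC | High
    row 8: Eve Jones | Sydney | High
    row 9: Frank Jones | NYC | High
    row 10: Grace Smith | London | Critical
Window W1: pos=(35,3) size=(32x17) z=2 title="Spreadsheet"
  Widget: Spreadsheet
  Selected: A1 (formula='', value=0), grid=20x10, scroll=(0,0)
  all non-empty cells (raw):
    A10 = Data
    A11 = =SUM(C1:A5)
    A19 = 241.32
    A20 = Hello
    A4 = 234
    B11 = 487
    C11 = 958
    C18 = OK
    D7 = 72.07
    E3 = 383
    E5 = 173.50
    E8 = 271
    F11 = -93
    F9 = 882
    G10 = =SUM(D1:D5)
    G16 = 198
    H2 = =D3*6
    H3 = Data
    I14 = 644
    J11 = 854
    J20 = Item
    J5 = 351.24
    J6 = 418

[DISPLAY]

                      ┠─────────────────────────────
                      ┃A1:                          
                      ┃       A       B       C     
                      ┃-----------------------------
                      ┃  1      [0]       0       0 
                      ┃  2        0       0       0 
                      ┃  3        0       0       0 
                      ┃  4      234       0       0 
                      ┃  5        0       0       0 
                      ┃  6        0       0       0 
                      ┃  7        0       0       0 
                      ┃  8        0       0       0 
                      ┃  9        0       0       0 
                      ┃ 10 Data           0       0 
                      ┗━━━━━━━━━━━━━━━━━━━━━━━━━━━━━


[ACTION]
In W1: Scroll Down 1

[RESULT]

                      ┠─────────────────────────────
                      ┃A1:                          
                      ┃       A       B       C     
                      ┃-----------------------------
                      ┃  2        0       0       0 
                      ┃  3        0       0       0 
                      ┃  4      234       0       0 
                      ┃  5        0       0       0 
                      ┃  6        0       0       0 
                      ┃  7        0       0       0 
                      ┃  8        0       0       0 
                      ┃  9        0       0       0 
                      ┃ 10 Data           0       0 
                      ┃ 11      234     487     958 
                      ┗━━━━━━━━━━━━━━━━━━━━━━━━━━━━━


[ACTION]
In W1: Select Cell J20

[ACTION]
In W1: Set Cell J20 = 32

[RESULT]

                      ┠─────────────────────────────
                      ┃J20: 32                      
                      ┃       A       B       C     
                      ┃-----------------------------
                      ┃  2        0       0       0 
                      ┃  3        0       0       0 
                      ┃  4      234       0       0 
                      ┃  5        0       0       0 
                      ┃  6        0       0       0 
                      ┃  7        0       0       0 
                      ┃  8        0       0       0 
                      ┃  9        0       0       0 
                      ┃ 10 Data           0       0 
                      ┃ 11      234     487     958 
                      ┗━━━━━━━━━━━━━━━━━━━━━━━━━━━━━


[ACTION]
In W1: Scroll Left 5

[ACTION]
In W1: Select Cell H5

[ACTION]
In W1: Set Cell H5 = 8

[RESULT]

                      ┠─────────────────────────────
                      ┃H5: 8                        
                      ┃       A       B       C     
                      ┃-----------------------------
                      ┃  2        0       0       0 
                      ┃  3        0       0       0 
                      ┃  4      234       0       0 
                      ┃  5        0       0       0 
                      ┃  6        0       0       0 
                      ┃  7        0       0       0 
                      ┃  8        0       0       0 
                      ┃  9        0       0       0 
                      ┃ 10 Data           0       0 
                      ┃ 11      234     487     958 
                      ┗━━━━━━━━━━━━━━━━━━━━━━━━━━━━━


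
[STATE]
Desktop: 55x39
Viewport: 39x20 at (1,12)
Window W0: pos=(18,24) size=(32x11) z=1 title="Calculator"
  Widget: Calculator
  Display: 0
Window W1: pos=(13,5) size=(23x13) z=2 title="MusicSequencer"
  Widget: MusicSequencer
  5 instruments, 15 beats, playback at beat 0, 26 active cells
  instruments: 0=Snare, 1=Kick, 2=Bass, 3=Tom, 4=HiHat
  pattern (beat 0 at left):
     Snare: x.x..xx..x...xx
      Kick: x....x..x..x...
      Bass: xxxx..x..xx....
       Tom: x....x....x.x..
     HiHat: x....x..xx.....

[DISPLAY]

            ┃   Tom█····█····█·█··┃    
            ┃ HiHat█····█··██·····┃    
            ┃                     ┃    
            ┃                     ┃    
            ┃                     ┃    
            ┗━━━━━━━━━━━━━━━━━━━━━┛    
                                       
                                       
                                       
                                       
                                       
                                       
                 ┏━━━━━━━━━━━━━━━━━━━━━
                 ┃ Calculator          
                 ┠─────────────────────
                 ┃                     
                 ┃┌───┬───┬───┬───┐    
                 ┃│ 7 │ 8 │ 9 │ ÷ │    
                 ┃├───┼───┼───┼───┤    
                 ┃│ 4 │ 5 │ 6 │ × │    


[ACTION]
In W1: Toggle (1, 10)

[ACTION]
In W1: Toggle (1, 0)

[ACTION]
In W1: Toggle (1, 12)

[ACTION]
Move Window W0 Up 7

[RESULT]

            ┃   Tom█····█····█·█··┃    
            ┃ HiHat█····█··██·····┃    
            ┃                     ┃    
            ┃                     ┃    
            ┃                     ┃    
            ┗━━━━━━━━━━━━━━━━━━━━━┛━━━━
                 ┃ Calculator          
                 ┠─────────────────────
                 ┃                     
                 ┃┌───┬───┬───┬───┐    
                 ┃│ 7 │ 8 │ 9 │ ÷ │    
                 ┃├───┼───┼───┼───┤    
                 ┃│ 4 │ 5 │ 6 │ × │    
                 ┃├───┼───┼───┼───┤    
                 ┃│ 1 │ 2 │ 3 │ - │    
                 ┗━━━━━━━━━━━━━━━━━━━━━
                                       
                                       
                                       
                                       


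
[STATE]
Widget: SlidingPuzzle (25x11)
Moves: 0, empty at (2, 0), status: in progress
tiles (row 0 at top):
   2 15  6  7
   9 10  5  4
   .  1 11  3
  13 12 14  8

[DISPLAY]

┌────┬────┬────┬────┐    
│  2 │ 15 │  6 │  7 │    
├────┼────┼────┼────┤    
│  9 │ 10 │  5 │  4 │    
├────┼────┼────┼────┤    
│    │  1 │ 11 │  3 │    
├────┼────┼────┼────┤    
│ 13 │ 12 │ 14 │  8 │    
└────┴────┴────┴────┘    
Moves: 0                 
                         


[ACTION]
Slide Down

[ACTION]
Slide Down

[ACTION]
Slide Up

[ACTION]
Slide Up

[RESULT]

┌────┬────┬────┬────┐    
│  2 │ 15 │  6 │  7 │    
├────┼────┼────┼────┤    
│  9 │ 10 │  5 │  4 │    
├────┼────┼────┼────┤    
│    │  1 │ 11 │  3 │    
├────┼────┼────┼────┤    
│ 13 │ 12 │ 14 │  8 │    
└────┴────┴────┴────┘    
Moves: 4                 
                         


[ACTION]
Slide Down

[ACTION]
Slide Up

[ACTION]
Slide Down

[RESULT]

┌────┬────┬────┬────┐    
│  2 │ 15 │  6 │  7 │    
├────┼────┼────┼────┤    
│    │ 10 │  5 │  4 │    
├────┼────┼────┼────┤    
│  9 │  1 │ 11 │  3 │    
├────┼────┼────┼────┤    
│ 13 │ 12 │ 14 │  8 │    
└────┴────┴────┴────┘    
Moves: 7                 
                         


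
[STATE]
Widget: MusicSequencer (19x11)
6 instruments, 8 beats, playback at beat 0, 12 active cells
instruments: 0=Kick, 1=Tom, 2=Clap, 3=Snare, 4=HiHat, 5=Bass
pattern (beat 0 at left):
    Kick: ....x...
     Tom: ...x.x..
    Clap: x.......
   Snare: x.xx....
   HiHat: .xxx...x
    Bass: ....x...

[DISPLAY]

      ▼1234567     
  Kick····█···     
   Tom···█·█··     
  Clap█·······     
 Snare█·██····     
 HiHat·███···█     
  Bass····█···     
                   
                   
                   
                   


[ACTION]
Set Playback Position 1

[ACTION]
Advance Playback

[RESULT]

      01▼34567     
  Kick····█···     
   Tom···█·█··     
  Clap█·······     
 Snare█·██····     
 HiHat·███···█     
  Bass····█···     
                   
                   
                   
                   


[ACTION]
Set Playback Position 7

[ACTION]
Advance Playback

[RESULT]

      ▼1234567     
  Kick····█···     
   Tom···█·█··     
  Clap█·······     
 Snare█·██····     
 HiHat·███···█     
  Bass····█···     
                   
                   
                   
                   


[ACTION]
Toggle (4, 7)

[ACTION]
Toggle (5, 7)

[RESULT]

      ▼1234567     
  Kick····█···     
   Tom···█·█··     
  Clap█·······     
 Snare█·██····     
 HiHat·███····     
  Bass····█··█     
                   
                   
                   
                   


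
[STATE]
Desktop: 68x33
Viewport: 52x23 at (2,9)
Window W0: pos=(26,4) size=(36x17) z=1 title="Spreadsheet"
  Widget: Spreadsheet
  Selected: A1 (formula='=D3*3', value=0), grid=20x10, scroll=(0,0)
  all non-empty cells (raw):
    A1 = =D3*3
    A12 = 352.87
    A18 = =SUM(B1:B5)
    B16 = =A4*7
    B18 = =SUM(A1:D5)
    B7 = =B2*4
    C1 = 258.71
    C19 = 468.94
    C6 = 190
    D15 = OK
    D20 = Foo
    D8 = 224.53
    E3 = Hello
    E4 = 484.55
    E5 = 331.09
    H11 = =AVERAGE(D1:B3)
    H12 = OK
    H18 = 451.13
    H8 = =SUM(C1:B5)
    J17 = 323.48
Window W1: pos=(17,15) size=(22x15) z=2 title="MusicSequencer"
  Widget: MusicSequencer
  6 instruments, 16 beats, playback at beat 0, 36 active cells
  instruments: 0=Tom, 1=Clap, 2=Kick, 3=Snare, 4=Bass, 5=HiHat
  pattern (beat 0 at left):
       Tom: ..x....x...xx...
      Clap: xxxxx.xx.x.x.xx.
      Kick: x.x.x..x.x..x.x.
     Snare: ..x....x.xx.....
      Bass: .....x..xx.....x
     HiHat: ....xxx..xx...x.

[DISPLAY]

                        ┃---------------------------
                        ┃  1      [0]       0  258.7
                        ┃  2        0       0       
                        ┃  3        0       0       
                        ┃  4        0       0       
                        ┃  5        0       0       
               ┏━━━━━━━━━━━━━━━━━━━━┓       0     19
               ┃ MusicSequencer     ┃       0       
               ┠────────────────────┨       0       
               ┃      ▼1234567890123┃       0       
               ┃   Tom··█····█···██·┃       0       
               ┃  Clap█████·██·█·█·█┃━━━━━━━━━━━━━━━
               ┃  Kick█·█·█··█·█··█·┃               
               ┃ Snare··█····█·██···┃               
               ┃  Bass·····█··██····┃               
               ┃ HiHat····███··██···┃               
               ┃                    ┃               
               ┃                    ┃               
               ┃                    ┃               
               ┃                    ┃               
               ┗━━━━━━━━━━━━━━━━━━━━┛               
                                                    
                                                    


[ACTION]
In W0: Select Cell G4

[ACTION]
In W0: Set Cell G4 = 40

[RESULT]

                        ┃---------------------------
                        ┃  1        0       0  258.7
                        ┃  2        0       0       
                        ┃  3        0       0       
                        ┃  4        0       0       
                        ┃  5        0       0       
               ┏━━━━━━━━━━━━━━━━━━━━┓       0     19
               ┃ MusicSequencer     ┃       0       
               ┠────────────────────┨       0       
               ┃      ▼1234567890123┃       0       
               ┃   Tom··█····█···██·┃       0       
               ┃  Clap█████·██·█·█·█┃━━━━━━━━━━━━━━━
               ┃  Kick█·█·█··█·█··█·┃               
               ┃ Snare··█····█·██···┃               
               ┃  Bass·····█··██····┃               
               ┃ HiHat····███··██···┃               
               ┃                    ┃               
               ┃                    ┃               
               ┃                    ┃               
               ┃                    ┃               
               ┗━━━━━━━━━━━━━━━━━━━━┛               
                                                    
                                                    


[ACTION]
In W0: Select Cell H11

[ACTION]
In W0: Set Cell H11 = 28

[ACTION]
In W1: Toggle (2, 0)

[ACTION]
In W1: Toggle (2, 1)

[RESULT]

                        ┃---------------------------
                        ┃  1        0       0  258.7
                        ┃  2        0       0       
                        ┃  3        0       0       
                        ┃  4        0       0       
                        ┃  5        0       0       
               ┏━━━━━━━━━━━━━━━━━━━━┓       0     19
               ┃ MusicSequencer     ┃       0       
               ┠────────────────────┨       0       
               ┃      ▼1234567890123┃       0       
               ┃   Tom··█····█···██·┃       0       
               ┃  Clap█████·██·█·█·█┃━━━━━━━━━━━━━━━
               ┃  Kick·██·█··█·█··█·┃               
               ┃ Snare··█····█·██···┃               
               ┃  Bass·····█··██····┃               
               ┃ HiHat····███··██···┃               
               ┃                    ┃               
               ┃                    ┃               
               ┃                    ┃               
               ┃                    ┃               
               ┗━━━━━━━━━━━━━━━━━━━━┛               
                                                    
                                                    
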